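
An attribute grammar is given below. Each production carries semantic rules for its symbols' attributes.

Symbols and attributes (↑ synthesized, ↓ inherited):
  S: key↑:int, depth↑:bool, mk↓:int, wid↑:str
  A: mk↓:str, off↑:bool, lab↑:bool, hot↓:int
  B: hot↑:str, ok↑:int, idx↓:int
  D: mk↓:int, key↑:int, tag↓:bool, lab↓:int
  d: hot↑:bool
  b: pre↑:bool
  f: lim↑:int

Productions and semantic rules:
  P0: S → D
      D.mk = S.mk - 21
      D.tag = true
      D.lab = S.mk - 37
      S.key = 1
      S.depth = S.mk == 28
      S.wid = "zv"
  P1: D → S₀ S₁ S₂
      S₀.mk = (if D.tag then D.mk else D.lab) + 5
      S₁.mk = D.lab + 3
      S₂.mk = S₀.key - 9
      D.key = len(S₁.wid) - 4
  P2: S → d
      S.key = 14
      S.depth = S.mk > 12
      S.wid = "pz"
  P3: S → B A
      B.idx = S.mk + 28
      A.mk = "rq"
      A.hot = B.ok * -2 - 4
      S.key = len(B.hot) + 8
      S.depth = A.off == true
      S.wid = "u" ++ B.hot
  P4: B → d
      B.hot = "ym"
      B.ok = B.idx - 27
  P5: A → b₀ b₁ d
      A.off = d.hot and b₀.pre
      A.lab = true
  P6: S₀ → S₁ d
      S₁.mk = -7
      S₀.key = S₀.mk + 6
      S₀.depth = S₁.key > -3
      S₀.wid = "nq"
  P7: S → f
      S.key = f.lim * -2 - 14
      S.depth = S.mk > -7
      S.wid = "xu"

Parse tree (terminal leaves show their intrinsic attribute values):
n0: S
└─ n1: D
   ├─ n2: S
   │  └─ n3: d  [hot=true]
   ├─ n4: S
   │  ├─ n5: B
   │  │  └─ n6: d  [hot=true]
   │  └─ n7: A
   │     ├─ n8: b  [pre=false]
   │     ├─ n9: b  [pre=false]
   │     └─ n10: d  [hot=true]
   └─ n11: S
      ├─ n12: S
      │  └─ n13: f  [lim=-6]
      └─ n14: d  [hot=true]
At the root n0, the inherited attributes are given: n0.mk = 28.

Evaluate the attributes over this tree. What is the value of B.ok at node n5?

-5

1. n0.mk = 28  [given at root]
2. n1.mk = 7  [S.mk - 21]
3. n1.tag = true  [true]
4. n1.lab = -9  [S.mk - 37]
5. n2.mk = 12  [(if D.tag then D.mk else D.lab) + 5]
6. n3.hot = true  [terminal]
7. n2.key = 14  [14]
8. n2.depth = false  [S.mk > 12]
9. n2.wid = "pz"  ["pz"]
10. n4.mk = -6  [D.lab + 3]
11. n5.idx = 22  [S.mk + 28]
12. n6.hot = true  [terminal]
13. n5.hot = "ym"  ["ym"]
14. n5.ok = -5  [B.idx - 27]
15. n7.mk = "rq"  ["rq"]
16. n7.hot = 6  [B.ok * -2 - 4]
17. n8.pre = false  [terminal]
18. n9.pre = false  [terminal]
19. n10.hot = true  [terminal]
20. n7.off = false  [d.hot and b₀.pre]
21. n7.lab = true  [true]
22. n4.key = 10  [len(B.hot) + 8]
23. n4.depth = false  [A.off == true]
24. n4.wid = "uym"  ["u" ++ B.hot]
25. n11.mk = 5  [S₀.key - 9]
26. n12.mk = -7  [-7]
27. n13.lim = -6  [terminal]
28. n12.key = -2  [f.lim * -2 - 14]
29. n12.depth = false  [S.mk > -7]
30. n12.wid = "xu"  ["xu"]
31. n14.hot = true  [terminal]
32. n11.key = 11  [S₀.mk + 6]
33. n11.depth = true  [S₁.key > -3]
34. n11.wid = "nq"  ["nq"]
35. n1.key = -1  [len(S₁.wid) - 4]
36. n0.key = 1  [1]
37. n0.depth = true  [S.mk == 28]
38. n0.wid = "zv"  ["zv"]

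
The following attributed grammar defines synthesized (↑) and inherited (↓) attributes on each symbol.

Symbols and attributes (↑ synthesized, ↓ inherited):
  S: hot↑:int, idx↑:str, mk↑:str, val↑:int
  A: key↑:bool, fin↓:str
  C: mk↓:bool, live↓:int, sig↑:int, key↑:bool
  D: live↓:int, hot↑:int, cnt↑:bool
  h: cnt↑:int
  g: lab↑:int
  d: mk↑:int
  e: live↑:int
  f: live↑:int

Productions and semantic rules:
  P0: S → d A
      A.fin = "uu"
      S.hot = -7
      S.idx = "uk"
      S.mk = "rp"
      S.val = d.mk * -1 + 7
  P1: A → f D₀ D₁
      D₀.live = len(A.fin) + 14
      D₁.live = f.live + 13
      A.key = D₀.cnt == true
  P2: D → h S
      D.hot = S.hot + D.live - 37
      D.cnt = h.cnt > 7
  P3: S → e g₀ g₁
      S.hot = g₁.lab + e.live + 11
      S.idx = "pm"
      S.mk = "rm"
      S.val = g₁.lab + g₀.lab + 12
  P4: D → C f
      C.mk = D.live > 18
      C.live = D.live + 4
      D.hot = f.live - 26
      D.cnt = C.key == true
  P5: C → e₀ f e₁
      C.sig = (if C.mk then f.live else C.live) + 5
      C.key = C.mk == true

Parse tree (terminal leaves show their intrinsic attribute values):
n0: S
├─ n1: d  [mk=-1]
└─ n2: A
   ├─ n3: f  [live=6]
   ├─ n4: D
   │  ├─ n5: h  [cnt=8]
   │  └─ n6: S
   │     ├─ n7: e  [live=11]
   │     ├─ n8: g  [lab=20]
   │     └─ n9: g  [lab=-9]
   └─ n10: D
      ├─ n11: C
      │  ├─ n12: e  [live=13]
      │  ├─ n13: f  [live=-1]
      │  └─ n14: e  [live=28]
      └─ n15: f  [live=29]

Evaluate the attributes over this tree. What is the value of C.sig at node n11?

4

1. n1.mk = -1  [terminal]
2. n2.fin = "uu"  ["uu"]
3. n3.live = 6  [terminal]
4. n4.live = 16  [len(A.fin) + 14]
5. n5.cnt = 8  [terminal]
6. n7.live = 11  [terminal]
7. n8.lab = 20  [terminal]
8. n9.lab = -9  [terminal]
9. n6.hot = 13  [g₁.lab + e.live + 11]
10. n6.idx = "pm"  ["pm"]
11. n6.mk = "rm"  ["rm"]
12. n6.val = 23  [g₁.lab + g₀.lab + 12]
13. n4.hot = -8  [S.hot + D.live - 37]
14. n4.cnt = true  [h.cnt > 7]
15. n10.live = 19  [f.live + 13]
16. n11.mk = true  [D.live > 18]
17. n11.live = 23  [D.live + 4]
18. n12.live = 13  [terminal]
19. n13.live = -1  [terminal]
20. n14.live = 28  [terminal]
21. n11.sig = 4  [(if C.mk then f.live else C.live) + 5]
22. n11.key = true  [C.mk == true]
23. n15.live = 29  [terminal]
24. n10.hot = 3  [f.live - 26]
25. n10.cnt = true  [C.key == true]
26. n2.key = true  [D₀.cnt == true]
27. n0.hot = -7  [-7]
28. n0.idx = "uk"  ["uk"]
29. n0.mk = "rp"  ["rp"]
30. n0.val = 8  [d.mk * -1 + 7]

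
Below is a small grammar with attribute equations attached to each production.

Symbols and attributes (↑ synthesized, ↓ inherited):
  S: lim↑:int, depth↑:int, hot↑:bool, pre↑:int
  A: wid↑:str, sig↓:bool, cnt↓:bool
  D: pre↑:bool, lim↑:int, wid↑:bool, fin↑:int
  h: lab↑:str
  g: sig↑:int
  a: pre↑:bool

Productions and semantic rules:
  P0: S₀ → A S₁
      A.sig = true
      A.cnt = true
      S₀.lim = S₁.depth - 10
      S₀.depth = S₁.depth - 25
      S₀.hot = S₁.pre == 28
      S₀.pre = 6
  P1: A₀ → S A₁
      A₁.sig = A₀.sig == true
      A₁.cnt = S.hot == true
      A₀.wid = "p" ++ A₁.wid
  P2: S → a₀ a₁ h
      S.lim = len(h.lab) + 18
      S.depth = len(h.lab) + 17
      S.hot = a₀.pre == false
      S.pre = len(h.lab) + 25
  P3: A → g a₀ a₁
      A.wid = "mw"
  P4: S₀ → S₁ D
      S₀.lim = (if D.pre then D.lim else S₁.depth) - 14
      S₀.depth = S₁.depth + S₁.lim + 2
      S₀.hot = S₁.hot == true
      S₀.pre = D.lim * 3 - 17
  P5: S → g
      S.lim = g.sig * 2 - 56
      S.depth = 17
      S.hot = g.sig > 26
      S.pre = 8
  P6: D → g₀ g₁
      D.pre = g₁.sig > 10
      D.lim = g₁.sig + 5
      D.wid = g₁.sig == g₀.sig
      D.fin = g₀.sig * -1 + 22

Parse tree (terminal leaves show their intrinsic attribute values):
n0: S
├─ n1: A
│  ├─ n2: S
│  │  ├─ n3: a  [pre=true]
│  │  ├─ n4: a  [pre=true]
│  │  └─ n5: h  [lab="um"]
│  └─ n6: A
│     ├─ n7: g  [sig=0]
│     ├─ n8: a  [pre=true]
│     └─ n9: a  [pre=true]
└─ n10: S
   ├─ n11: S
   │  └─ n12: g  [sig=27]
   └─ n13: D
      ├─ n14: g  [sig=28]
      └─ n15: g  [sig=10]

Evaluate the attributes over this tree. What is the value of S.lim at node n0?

1. n1.sig = true  [true]
2. n1.cnt = true  [true]
3. n3.pre = true  [terminal]
4. n4.pre = true  [terminal]
5. n5.lab = "um"  [terminal]
6. n2.lim = 20  [len(h.lab) + 18]
7. n2.depth = 19  [len(h.lab) + 17]
8. n2.hot = false  [a₀.pre == false]
9. n2.pre = 27  [len(h.lab) + 25]
10. n6.sig = true  [A₀.sig == true]
11. n6.cnt = false  [S.hot == true]
12. n7.sig = 0  [terminal]
13. n8.pre = true  [terminal]
14. n9.pre = true  [terminal]
15. n6.wid = "mw"  ["mw"]
16. n1.wid = "pmw"  ["p" ++ A₁.wid]
17. n12.sig = 27  [terminal]
18. n11.lim = -2  [g.sig * 2 - 56]
19. n11.depth = 17  [17]
20. n11.hot = true  [g.sig > 26]
21. n11.pre = 8  [8]
22. n14.sig = 28  [terminal]
23. n15.sig = 10  [terminal]
24. n13.pre = false  [g₁.sig > 10]
25. n13.lim = 15  [g₁.sig + 5]
26. n13.wid = false  [g₁.sig == g₀.sig]
27. n13.fin = -6  [g₀.sig * -1 + 22]
28. n10.lim = 3  [(if D.pre then D.lim else S₁.depth) - 14]
29. n10.depth = 17  [S₁.depth + S₁.lim + 2]
30. n10.hot = true  [S₁.hot == true]
31. n10.pre = 28  [D.lim * 3 - 17]
32. n0.lim = 7  [S₁.depth - 10]
33. n0.depth = -8  [S₁.depth - 25]
34. n0.hot = true  [S₁.pre == 28]
35. n0.pre = 6  [6]

7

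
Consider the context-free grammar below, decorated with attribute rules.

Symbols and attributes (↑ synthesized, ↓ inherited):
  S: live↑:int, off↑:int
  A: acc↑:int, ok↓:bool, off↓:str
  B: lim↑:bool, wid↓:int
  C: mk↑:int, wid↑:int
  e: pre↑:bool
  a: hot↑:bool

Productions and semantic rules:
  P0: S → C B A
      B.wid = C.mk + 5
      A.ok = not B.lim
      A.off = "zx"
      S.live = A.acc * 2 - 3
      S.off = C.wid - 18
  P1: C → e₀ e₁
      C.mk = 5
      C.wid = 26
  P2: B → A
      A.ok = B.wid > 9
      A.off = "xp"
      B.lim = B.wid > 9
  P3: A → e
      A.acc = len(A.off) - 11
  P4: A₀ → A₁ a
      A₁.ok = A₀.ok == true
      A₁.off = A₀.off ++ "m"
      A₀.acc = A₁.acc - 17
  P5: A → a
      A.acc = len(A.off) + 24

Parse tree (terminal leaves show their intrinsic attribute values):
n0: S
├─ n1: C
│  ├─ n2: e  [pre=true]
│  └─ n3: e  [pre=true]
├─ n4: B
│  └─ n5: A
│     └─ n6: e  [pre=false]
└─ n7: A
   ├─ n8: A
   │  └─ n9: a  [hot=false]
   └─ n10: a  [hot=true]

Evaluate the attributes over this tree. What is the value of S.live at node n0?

1. n2.pre = true  [terminal]
2. n3.pre = true  [terminal]
3. n1.mk = 5  [5]
4. n1.wid = 26  [26]
5. n4.wid = 10  [C.mk + 5]
6. n5.ok = true  [B.wid > 9]
7. n5.off = "xp"  ["xp"]
8. n6.pre = false  [terminal]
9. n5.acc = -9  [len(A.off) - 11]
10. n4.lim = true  [B.wid > 9]
11. n7.ok = false  [not B.lim]
12. n7.off = "zx"  ["zx"]
13. n8.ok = false  [A₀.ok == true]
14. n8.off = "zxm"  [A₀.off ++ "m"]
15. n9.hot = false  [terminal]
16. n8.acc = 27  [len(A.off) + 24]
17. n10.hot = true  [terminal]
18. n7.acc = 10  [A₁.acc - 17]
19. n0.live = 17  [A.acc * 2 - 3]
20. n0.off = 8  [C.wid - 18]

17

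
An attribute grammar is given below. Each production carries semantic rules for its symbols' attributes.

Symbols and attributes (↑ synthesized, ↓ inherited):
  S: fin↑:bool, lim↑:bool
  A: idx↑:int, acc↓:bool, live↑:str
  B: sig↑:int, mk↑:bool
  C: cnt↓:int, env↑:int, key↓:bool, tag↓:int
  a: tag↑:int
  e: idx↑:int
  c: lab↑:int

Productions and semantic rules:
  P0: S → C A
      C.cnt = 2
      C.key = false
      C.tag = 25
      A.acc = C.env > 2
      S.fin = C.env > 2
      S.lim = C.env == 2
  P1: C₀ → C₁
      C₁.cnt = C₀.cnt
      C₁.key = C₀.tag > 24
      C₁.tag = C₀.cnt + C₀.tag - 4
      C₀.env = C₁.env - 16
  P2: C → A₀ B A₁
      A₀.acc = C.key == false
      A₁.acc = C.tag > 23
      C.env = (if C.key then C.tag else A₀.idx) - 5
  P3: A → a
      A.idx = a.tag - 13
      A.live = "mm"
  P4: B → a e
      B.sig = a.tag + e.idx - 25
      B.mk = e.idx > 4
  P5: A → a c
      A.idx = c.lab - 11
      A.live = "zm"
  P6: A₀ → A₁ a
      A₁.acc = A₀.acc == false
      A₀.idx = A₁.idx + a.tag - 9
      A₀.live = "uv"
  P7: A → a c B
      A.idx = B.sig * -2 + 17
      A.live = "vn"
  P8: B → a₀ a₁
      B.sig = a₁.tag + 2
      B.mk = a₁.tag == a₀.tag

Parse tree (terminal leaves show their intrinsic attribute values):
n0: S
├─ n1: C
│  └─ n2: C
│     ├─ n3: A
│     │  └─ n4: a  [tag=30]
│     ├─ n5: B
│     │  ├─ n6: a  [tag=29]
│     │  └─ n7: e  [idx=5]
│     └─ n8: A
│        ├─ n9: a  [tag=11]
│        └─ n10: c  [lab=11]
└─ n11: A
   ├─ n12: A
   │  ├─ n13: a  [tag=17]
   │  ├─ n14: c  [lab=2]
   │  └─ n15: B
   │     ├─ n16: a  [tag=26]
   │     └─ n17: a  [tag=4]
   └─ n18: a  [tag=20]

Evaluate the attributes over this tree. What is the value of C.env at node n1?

2

1. n1.cnt = 2  [2]
2. n1.key = false  [false]
3. n1.tag = 25  [25]
4. n2.cnt = 2  [C₀.cnt]
5. n2.key = true  [C₀.tag > 24]
6. n2.tag = 23  [C₀.cnt + C₀.tag - 4]
7. n3.acc = false  [C.key == false]
8. n4.tag = 30  [terminal]
9. n3.idx = 17  [a.tag - 13]
10. n3.live = "mm"  ["mm"]
11. n6.tag = 29  [terminal]
12. n7.idx = 5  [terminal]
13. n5.sig = 9  [a.tag + e.idx - 25]
14. n5.mk = true  [e.idx > 4]
15. n8.acc = false  [C.tag > 23]
16. n9.tag = 11  [terminal]
17. n10.lab = 11  [terminal]
18. n8.idx = 0  [c.lab - 11]
19. n8.live = "zm"  ["zm"]
20. n2.env = 18  [(if C.key then C.tag else A₀.idx) - 5]
21. n1.env = 2  [C₁.env - 16]
22. n11.acc = false  [C.env > 2]
23. n12.acc = true  [A₀.acc == false]
24. n13.tag = 17  [terminal]
25. n14.lab = 2  [terminal]
26. n16.tag = 26  [terminal]
27. n17.tag = 4  [terminal]
28. n15.sig = 6  [a₁.tag + 2]
29. n15.mk = false  [a₁.tag == a₀.tag]
30. n12.idx = 5  [B.sig * -2 + 17]
31. n12.live = "vn"  ["vn"]
32. n18.tag = 20  [terminal]
33. n11.idx = 16  [A₁.idx + a.tag - 9]
34. n11.live = "uv"  ["uv"]
35. n0.fin = false  [C.env > 2]
36. n0.lim = true  [C.env == 2]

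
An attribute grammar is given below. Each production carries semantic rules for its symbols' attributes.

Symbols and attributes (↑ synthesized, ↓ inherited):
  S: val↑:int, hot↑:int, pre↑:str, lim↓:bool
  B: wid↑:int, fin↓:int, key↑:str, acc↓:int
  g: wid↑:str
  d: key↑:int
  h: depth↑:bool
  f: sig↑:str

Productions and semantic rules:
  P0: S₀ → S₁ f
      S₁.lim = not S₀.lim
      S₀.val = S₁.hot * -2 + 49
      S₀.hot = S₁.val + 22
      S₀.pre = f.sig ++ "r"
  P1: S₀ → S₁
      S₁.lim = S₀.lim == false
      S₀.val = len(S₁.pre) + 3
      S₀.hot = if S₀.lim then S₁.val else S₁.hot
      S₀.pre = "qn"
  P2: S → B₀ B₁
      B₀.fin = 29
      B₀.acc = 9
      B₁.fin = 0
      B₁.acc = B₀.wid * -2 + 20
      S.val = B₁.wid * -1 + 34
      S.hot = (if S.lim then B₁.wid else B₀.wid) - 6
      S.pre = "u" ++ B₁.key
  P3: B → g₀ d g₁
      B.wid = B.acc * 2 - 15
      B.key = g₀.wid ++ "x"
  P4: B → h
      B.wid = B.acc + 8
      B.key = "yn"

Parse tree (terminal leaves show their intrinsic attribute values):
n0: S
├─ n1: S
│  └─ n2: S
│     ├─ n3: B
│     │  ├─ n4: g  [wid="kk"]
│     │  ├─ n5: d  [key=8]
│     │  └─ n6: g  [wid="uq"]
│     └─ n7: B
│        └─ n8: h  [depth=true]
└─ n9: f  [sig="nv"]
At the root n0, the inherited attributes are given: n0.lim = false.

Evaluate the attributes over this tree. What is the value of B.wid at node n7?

22

1. n0.lim = false  [given at root]
2. n1.lim = true  [not S₀.lim]
3. n2.lim = false  [S₀.lim == false]
4. n3.fin = 29  [29]
5. n3.acc = 9  [9]
6. n4.wid = "kk"  [terminal]
7. n5.key = 8  [terminal]
8. n6.wid = "uq"  [terminal]
9. n3.wid = 3  [B.acc * 2 - 15]
10. n3.key = "kkx"  [g₀.wid ++ "x"]
11. n7.fin = 0  [0]
12. n7.acc = 14  [B₀.wid * -2 + 20]
13. n8.depth = true  [terminal]
14. n7.wid = 22  [B.acc + 8]
15. n7.key = "yn"  ["yn"]
16. n2.val = 12  [B₁.wid * -1 + 34]
17. n2.hot = -3  [(if S.lim then B₁.wid else B₀.wid) - 6]
18. n2.pre = "uyn"  ["u" ++ B₁.key]
19. n1.val = 6  [len(S₁.pre) + 3]
20. n1.hot = 12  [if S₀.lim then S₁.val else S₁.hot]
21. n1.pre = "qn"  ["qn"]
22. n9.sig = "nv"  [terminal]
23. n0.val = 25  [S₁.hot * -2 + 49]
24. n0.hot = 28  [S₁.val + 22]
25. n0.pre = "nvr"  [f.sig ++ "r"]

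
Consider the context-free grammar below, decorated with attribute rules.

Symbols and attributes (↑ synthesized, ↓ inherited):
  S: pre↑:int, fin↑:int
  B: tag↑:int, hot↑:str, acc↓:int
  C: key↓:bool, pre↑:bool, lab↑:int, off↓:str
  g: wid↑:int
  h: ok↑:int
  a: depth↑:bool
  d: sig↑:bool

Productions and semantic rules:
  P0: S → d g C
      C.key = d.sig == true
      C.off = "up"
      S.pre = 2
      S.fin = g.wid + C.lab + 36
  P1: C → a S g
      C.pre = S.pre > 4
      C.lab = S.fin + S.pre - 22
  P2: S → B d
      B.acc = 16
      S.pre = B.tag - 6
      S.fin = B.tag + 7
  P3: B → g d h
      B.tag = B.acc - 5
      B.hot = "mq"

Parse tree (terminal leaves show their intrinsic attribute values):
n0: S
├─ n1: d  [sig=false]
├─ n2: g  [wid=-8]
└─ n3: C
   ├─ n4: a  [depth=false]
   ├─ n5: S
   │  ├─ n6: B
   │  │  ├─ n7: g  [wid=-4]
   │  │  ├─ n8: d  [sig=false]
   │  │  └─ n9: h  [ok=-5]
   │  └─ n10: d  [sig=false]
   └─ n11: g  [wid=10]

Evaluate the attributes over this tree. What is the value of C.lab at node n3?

1

1. n1.sig = false  [terminal]
2. n2.wid = -8  [terminal]
3. n3.key = false  [d.sig == true]
4. n3.off = "up"  ["up"]
5. n4.depth = false  [terminal]
6. n6.acc = 16  [16]
7. n7.wid = -4  [terminal]
8. n8.sig = false  [terminal]
9. n9.ok = -5  [terminal]
10. n6.tag = 11  [B.acc - 5]
11. n6.hot = "mq"  ["mq"]
12. n10.sig = false  [terminal]
13. n5.pre = 5  [B.tag - 6]
14. n5.fin = 18  [B.tag + 7]
15. n11.wid = 10  [terminal]
16. n3.pre = true  [S.pre > 4]
17. n3.lab = 1  [S.fin + S.pre - 22]
18. n0.pre = 2  [2]
19. n0.fin = 29  [g.wid + C.lab + 36]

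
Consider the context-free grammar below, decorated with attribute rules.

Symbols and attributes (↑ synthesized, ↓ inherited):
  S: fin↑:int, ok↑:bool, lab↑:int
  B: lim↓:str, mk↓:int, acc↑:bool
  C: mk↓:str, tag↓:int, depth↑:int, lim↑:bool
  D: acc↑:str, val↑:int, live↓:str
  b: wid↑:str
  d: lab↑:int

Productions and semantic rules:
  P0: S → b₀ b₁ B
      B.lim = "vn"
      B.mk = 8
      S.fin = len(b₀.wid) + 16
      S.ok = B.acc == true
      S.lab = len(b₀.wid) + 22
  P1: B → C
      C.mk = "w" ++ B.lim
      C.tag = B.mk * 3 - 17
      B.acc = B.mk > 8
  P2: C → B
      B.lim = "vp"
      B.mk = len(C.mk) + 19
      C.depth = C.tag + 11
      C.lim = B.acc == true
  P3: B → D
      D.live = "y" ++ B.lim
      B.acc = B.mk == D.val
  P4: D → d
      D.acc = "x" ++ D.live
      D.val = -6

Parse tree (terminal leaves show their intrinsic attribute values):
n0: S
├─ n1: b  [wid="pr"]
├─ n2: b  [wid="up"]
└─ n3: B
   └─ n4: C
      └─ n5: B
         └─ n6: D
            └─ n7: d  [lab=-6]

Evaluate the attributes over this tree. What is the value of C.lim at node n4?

1. n1.wid = "pr"  [terminal]
2. n2.wid = "up"  [terminal]
3. n3.lim = "vn"  ["vn"]
4. n3.mk = 8  [8]
5. n4.mk = "wvn"  ["w" ++ B.lim]
6. n4.tag = 7  [B.mk * 3 - 17]
7. n5.lim = "vp"  ["vp"]
8. n5.mk = 22  [len(C.mk) + 19]
9. n6.live = "yvp"  ["y" ++ B.lim]
10. n7.lab = -6  [terminal]
11. n6.acc = "xyvp"  ["x" ++ D.live]
12. n6.val = -6  [-6]
13. n5.acc = false  [B.mk == D.val]
14. n4.depth = 18  [C.tag + 11]
15. n4.lim = false  [B.acc == true]
16. n3.acc = false  [B.mk > 8]
17. n0.fin = 18  [len(b₀.wid) + 16]
18. n0.ok = false  [B.acc == true]
19. n0.lab = 24  [len(b₀.wid) + 22]

false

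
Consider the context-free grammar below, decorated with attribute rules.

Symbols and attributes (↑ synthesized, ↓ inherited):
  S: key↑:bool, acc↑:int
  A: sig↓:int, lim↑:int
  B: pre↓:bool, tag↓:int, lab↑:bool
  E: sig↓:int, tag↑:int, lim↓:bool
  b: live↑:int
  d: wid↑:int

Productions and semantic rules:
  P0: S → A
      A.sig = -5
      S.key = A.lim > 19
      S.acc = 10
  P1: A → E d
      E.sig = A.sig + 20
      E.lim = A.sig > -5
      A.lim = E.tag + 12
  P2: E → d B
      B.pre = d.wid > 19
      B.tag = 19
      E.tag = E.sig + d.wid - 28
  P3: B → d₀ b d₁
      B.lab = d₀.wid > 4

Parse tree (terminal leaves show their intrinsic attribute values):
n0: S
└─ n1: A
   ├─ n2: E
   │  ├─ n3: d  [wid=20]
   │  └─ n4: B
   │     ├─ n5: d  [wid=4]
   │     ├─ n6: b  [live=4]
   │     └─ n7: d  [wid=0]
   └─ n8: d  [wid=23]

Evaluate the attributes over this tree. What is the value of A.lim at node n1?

1. n1.sig = -5  [-5]
2. n2.sig = 15  [A.sig + 20]
3. n2.lim = false  [A.sig > -5]
4. n3.wid = 20  [terminal]
5. n4.pre = true  [d.wid > 19]
6. n4.tag = 19  [19]
7. n5.wid = 4  [terminal]
8. n6.live = 4  [terminal]
9. n7.wid = 0  [terminal]
10. n4.lab = false  [d₀.wid > 4]
11. n2.tag = 7  [E.sig + d.wid - 28]
12. n8.wid = 23  [terminal]
13. n1.lim = 19  [E.tag + 12]
14. n0.key = false  [A.lim > 19]
15. n0.acc = 10  [10]

19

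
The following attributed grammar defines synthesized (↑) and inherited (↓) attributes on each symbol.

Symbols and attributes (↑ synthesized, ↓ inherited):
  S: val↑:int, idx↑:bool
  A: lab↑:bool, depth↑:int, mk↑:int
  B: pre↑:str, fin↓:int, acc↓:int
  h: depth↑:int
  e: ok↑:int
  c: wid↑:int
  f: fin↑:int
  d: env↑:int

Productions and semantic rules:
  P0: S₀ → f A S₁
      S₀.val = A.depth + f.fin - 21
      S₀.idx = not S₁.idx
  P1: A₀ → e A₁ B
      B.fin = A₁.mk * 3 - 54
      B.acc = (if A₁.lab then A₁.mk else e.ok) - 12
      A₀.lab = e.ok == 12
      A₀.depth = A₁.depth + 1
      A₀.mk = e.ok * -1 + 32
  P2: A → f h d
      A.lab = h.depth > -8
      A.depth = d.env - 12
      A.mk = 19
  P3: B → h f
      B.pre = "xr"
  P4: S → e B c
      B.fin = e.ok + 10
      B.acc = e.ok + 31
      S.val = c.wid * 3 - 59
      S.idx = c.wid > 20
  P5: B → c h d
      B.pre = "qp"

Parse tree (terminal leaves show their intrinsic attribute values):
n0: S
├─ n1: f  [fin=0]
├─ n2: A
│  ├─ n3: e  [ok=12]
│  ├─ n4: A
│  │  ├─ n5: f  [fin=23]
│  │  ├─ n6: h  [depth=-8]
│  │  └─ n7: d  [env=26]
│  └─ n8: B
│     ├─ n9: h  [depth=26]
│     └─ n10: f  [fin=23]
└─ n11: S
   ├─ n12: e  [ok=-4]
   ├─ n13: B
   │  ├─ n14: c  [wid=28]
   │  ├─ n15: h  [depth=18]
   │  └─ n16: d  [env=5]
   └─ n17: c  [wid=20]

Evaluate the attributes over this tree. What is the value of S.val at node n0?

1. n1.fin = 0  [terminal]
2. n3.ok = 12  [terminal]
3. n5.fin = 23  [terminal]
4. n6.depth = -8  [terminal]
5. n7.env = 26  [terminal]
6. n4.lab = false  [h.depth > -8]
7. n4.depth = 14  [d.env - 12]
8. n4.mk = 19  [19]
9. n8.fin = 3  [A₁.mk * 3 - 54]
10. n8.acc = 0  [(if A₁.lab then A₁.mk else e.ok) - 12]
11. n9.depth = 26  [terminal]
12. n10.fin = 23  [terminal]
13. n8.pre = "xr"  ["xr"]
14. n2.lab = true  [e.ok == 12]
15. n2.depth = 15  [A₁.depth + 1]
16. n2.mk = 20  [e.ok * -1 + 32]
17. n12.ok = -4  [terminal]
18. n13.fin = 6  [e.ok + 10]
19. n13.acc = 27  [e.ok + 31]
20. n14.wid = 28  [terminal]
21. n15.depth = 18  [terminal]
22. n16.env = 5  [terminal]
23. n13.pre = "qp"  ["qp"]
24. n17.wid = 20  [terminal]
25. n11.val = 1  [c.wid * 3 - 59]
26. n11.idx = false  [c.wid > 20]
27. n0.val = -6  [A.depth + f.fin - 21]
28. n0.idx = true  [not S₁.idx]

-6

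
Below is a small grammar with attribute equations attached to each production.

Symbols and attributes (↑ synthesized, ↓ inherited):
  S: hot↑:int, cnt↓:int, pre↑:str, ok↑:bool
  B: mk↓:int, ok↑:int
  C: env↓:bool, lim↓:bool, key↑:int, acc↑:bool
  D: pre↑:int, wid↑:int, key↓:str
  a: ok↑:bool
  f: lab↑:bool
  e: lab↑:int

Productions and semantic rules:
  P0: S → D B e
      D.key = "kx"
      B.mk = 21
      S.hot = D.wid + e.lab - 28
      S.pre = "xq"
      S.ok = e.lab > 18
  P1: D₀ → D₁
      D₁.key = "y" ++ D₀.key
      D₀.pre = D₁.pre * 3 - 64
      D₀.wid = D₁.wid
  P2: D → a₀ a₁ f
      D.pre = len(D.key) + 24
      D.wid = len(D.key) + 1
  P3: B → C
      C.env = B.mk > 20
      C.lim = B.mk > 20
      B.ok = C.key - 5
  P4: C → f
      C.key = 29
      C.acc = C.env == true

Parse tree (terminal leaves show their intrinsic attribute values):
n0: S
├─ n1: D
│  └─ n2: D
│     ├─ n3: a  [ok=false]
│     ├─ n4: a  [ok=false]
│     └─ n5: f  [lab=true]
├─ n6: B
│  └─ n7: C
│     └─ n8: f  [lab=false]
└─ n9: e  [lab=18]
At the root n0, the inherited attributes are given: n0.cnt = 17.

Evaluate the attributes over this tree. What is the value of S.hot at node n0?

1. n0.cnt = 17  [given at root]
2. n1.key = "kx"  ["kx"]
3. n2.key = "ykx"  ["y" ++ D₀.key]
4. n3.ok = false  [terminal]
5. n4.ok = false  [terminal]
6. n5.lab = true  [terminal]
7. n2.pre = 27  [len(D.key) + 24]
8. n2.wid = 4  [len(D.key) + 1]
9. n1.pre = 17  [D₁.pre * 3 - 64]
10. n1.wid = 4  [D₁.wid]
11. n6.mk = 21  [21]
12. n7.env = true  [B.mk > 20]
13. n7.lim = true  [B.mk > 20]
14. n8.lab = false  [terminal]
15. n7.key = 29  [29]
16. n7.acc = true  [C.env == true]
17. n6.ok = 24  [C.key - 5]
18. n9.lab = 18  [terminal]
19. n0.hot = -6  [D.wid + e.lab - 28]
20. n0.pre = "xq"  ["xq"]
21. n0.ok = false  [e.lab > 18]

-6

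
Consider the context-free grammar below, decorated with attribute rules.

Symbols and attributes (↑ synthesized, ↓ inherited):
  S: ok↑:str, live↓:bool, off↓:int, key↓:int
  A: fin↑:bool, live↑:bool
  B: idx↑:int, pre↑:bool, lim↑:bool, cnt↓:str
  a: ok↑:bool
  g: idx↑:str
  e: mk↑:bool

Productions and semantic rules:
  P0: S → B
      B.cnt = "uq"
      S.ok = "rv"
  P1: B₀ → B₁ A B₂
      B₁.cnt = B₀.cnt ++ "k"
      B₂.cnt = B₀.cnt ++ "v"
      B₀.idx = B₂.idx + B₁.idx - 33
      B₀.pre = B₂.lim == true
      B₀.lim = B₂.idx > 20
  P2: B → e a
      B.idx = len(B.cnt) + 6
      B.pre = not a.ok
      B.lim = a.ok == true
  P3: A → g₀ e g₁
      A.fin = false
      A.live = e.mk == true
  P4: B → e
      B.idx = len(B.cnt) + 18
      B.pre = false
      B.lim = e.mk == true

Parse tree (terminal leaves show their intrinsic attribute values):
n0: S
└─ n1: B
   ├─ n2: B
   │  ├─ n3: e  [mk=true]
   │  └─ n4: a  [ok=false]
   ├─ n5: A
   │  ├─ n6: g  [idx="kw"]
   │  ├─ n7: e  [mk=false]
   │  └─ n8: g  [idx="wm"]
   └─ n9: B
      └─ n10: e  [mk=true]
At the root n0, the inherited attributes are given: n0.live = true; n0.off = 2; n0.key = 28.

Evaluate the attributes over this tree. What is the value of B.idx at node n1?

-3

1. n0.live = true  [given at root]
2. n0.off = 2  [given at root]
3. n0.key = 28  [given at root]
4. n1.cnt = "uq"  ["uq"]
5. n2.cnt = "uqk"  [B₀.cnt ++ "k"]
6. n3.mk = true  [terminal]
7. n4.ok = false  [terminal]
8. n2.idx = 9  [len(B.cnt) + 6]
9. n2.pre = true  [not a.ok]
10. n2.lim = false  [a.ok == true]
11. n6.idx = "kw"  [terminal]
12. n7.mk = false  [terminal]
13. n8.idx = "wm"  [terminal]
14. n5.fin = false  [false]
15. n5.live = false  [e.mk == true]
16. n9.cnt = "uqv"  [B₀.cnt ++ "v"]
17. n10.mk = true  [terminal]
18. n9.idx = 21  [len(B.cnt) + 18]
19. n9.pre = false  [false]
20. n9.lim = true  [e.mk == true]
21. n1.idx = -3  [B₂.idx + B₁.idx - 33]
22. n1.pre = true  [B₂.lim == true]
23. n1.lim = true  [B₂.idx > 20]
24. n0.ok = "rv"  ["rv"]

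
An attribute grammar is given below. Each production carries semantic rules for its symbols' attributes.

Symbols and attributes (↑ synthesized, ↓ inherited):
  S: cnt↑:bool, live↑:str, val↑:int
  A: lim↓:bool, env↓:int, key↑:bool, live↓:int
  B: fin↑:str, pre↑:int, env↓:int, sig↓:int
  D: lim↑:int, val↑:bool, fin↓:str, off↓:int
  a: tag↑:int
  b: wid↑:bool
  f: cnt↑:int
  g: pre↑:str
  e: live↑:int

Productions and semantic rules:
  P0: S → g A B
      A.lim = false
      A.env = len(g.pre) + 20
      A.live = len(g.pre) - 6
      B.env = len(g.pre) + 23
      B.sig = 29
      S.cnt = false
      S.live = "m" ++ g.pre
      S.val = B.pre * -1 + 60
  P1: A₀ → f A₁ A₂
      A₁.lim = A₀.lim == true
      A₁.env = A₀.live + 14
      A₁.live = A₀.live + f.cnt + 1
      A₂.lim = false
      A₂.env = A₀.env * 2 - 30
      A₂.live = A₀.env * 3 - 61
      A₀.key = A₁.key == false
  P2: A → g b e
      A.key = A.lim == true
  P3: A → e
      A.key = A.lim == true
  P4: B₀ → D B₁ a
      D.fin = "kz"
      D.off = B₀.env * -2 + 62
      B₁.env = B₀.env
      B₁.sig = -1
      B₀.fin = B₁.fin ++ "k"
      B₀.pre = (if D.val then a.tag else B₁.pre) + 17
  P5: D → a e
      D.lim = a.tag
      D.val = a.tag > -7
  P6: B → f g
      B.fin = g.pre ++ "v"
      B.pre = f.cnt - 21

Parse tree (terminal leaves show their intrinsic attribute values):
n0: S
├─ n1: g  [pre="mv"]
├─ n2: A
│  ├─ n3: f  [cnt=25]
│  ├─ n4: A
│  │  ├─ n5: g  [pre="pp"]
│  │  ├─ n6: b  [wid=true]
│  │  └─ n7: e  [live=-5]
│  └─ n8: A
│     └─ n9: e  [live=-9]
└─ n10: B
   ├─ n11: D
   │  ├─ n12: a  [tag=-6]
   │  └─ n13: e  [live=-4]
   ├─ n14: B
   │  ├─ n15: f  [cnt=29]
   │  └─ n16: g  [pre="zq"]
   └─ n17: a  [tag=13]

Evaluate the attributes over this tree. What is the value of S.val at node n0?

30

1. n1.pre = "mv"  [terminal]
2. n2.lim = false  [false]
3. n2.env = 22  [len(g.pre) + 20]
4. n2.live = -4  [len(g.pre) - 6]
5. n3.cnt = 25  [terminal]
6. n4.lim = false  [A₀.lim == true]
7. n4.env = 10  [A₀.live + 14]
8. n4.live = 22  [A₀.live + f.cnt + 1]
9. n5.pre = "pp"  [terminal]
10. n6.wid = true  [terminal]
11. n7.live = -5  [terminal]
12. n4.key = false  [A.lim == true]
13. n8.lim = false  [false]
14. n8.env = 14  [A₀.env * 2 - 30]
15. n8.live = 5  [A₀.env * 3 - 61]
16. n9.live = -9  [terminal]
17. n8.key = false  [A.lim == true]
18. n2.key = true  [A₁.key == false]
19. n10.env = 25  [len(g.pre) + 23]
20. n10.sig = 29  [29]
21. n11.fin = "kz"  ["kz"]
22. n11.off = 12  [B₀.env * -2 + 62]
23. n12.tag = -6  [terminal]
24. n13.live = -4  [terminal]
25. n11.lim = -6  [a.tag]
26. n11.val = true  [a.tag > -7]
27. n14.env = 25  [B₀.env]
28. n14.sig = -1  [-1]
29. n15.cnt = 29  [terminal]
30. n16.pre = "zq"  [terminal]
31. n14.fin = "zqv"  [g.pre ++ "v"]
32. n14.pre = 8  [f.cnt - 21]
33. n17.tag = 13  [terminal]
34. n10.fin = "zqvk"  [B₁.fin ++ "k"]
35. n10.pre = 30  [(if D.val then a.tag else B₁.pre) + 17]
36. n0.cnt = false  [false]
37. n0.live = "mmv"  ["m" ++ g.pre]
38. n0.val = 30  [B.pre * -1 + 60]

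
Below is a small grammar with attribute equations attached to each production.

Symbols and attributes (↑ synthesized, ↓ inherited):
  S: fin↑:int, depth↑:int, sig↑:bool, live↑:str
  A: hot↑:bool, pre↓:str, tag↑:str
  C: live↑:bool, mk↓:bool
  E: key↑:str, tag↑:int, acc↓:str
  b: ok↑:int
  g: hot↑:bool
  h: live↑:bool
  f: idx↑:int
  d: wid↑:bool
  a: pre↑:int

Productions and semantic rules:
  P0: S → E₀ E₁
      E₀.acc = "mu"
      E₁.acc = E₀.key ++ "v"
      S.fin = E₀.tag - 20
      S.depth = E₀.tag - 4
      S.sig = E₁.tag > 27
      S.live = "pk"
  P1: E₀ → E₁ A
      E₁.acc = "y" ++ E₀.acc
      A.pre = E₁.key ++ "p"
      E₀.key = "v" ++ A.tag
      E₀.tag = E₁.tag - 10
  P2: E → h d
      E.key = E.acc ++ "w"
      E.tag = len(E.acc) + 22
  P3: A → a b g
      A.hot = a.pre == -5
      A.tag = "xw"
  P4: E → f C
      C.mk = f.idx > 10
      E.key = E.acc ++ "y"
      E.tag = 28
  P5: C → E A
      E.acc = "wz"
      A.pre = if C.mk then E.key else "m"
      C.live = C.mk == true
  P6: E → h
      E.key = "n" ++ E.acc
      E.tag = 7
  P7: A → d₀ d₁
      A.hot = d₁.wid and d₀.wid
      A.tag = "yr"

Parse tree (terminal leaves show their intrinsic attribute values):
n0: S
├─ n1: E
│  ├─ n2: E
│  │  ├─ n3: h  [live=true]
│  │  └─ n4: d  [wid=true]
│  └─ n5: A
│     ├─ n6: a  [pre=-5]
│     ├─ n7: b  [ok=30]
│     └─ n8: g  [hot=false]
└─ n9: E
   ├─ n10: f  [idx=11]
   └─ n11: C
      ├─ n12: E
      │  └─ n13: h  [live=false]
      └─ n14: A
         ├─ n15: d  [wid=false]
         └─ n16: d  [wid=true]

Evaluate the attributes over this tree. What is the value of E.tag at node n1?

1. n1.acc = "mu"  ["mu"]
2. n2.acc = "ymu"  ["y" ++ E₀.acc]
3. n3.live = true  [terminal]
4. n4.wid = true  [terminal]
5. n2.key = "ymuw"  [E.acc ++ "w"]
6. n2.tag = 25  [len(E.acc) + 22]
7. n5.pre = "ymuwp"  [E₁.key ++ "p"]
8. n6.pre = -5  [terminal]
9. n7.ok = 30  [terminal]
10. n8.hot = false  [terminal]
11. n5.hot = true  [a.pre == -5]
12. n5.tag = "xw"  ["xw"]
13. n1.key = "vxw"  ["v" ++ A.tag]
14. n1.tag = 15  [E₁.tag - 10]
15. n9.acc = "vxwv"  [E₀.key ++ "v"]
16. n10.idx = 11  [terminal]
17. n11.mk = true  [f.idx > 10]
18. n12.acc = "wz"  ["wz"]
19. n13.live = false  [terminal]
20. n12.key = "nwz"  ["n" ++ E.acc]
21. n12.tag = 7  [7]
22. n14.pre = "nwz"  [if C.mk then E.key else "m"]
23. n15.wid = false  [terminal]
24. n16.wid = true  [terminal]
25. n14.hot = false  [d₁.wid and d₀.wid]
26. n14.tag = "yr"  ["yr"]
27. n11.live = true  [C.mk == true]
28. n9.key = "vxwvy"  [E.acc ++ "y"]
29. n9.tag = 28  [28]
30. n0.fin = -5  [E₀.tag - 20]
31. n0.depth = 11  [E₀.tag - 4]
32. n0.sig = true  [E₁.tag > 27]
33. n0.live = "pk"  ["pk"]

15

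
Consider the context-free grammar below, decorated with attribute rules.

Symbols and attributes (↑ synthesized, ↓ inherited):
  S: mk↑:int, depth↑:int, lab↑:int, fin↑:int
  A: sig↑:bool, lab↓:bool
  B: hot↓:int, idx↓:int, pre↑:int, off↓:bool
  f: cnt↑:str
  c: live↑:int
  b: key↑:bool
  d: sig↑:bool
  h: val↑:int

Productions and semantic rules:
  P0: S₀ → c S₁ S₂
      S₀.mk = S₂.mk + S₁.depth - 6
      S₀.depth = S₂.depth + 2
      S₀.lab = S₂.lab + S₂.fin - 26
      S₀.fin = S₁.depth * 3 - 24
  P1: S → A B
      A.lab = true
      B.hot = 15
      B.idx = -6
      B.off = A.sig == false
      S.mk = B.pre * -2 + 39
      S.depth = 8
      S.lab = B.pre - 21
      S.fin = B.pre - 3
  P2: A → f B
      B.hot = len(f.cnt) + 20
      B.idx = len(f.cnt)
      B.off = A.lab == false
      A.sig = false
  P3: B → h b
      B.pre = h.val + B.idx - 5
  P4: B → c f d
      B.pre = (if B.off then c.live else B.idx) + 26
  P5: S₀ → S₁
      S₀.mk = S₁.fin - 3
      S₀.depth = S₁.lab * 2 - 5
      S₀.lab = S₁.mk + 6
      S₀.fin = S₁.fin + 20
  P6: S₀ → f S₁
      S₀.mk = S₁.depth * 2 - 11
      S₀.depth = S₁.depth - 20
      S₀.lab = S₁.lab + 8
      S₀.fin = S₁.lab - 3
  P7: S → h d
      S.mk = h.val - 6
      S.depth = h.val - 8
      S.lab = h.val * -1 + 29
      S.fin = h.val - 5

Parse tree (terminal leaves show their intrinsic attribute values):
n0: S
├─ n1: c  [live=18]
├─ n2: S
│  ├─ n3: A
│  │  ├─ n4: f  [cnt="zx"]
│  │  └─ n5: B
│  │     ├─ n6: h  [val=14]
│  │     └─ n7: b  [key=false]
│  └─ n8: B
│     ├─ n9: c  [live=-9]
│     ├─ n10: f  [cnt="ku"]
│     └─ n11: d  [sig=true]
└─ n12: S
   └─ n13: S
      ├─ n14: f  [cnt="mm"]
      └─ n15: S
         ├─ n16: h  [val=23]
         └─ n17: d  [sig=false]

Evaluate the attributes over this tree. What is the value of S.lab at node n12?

1. n1.live = 18  [terminal]
2. n3.lab = true  [true]
3. n4.cnt = "zx"  [terminal]
4. n5.hot = 22  [len(f.cnt) + 20]
5. n5.idx = 2  [len(f.cnt)]
6. n5.off = false  [A.lab == false]
7. n6.val = 14  [terminal]
8. n7.key = false  [terminal]
9. n5.pre = 11  [h.val + B.idx - 5]
10. n3.sig = false  [false]
11. n8.hot = 15  [15]
12. n8.idx = -6  [-6]
13. n8.off = true  [A.sig == false]
14. n9.live = -9  [terminal]
15. n10.cnt = "ku"  [terminal]
16. n11.sig = true  [terminal]
17. n8.pre = 17  [(if B.off then c.live else B.idx) + 26]
18. n2.mk = 5  [B.pre * -2 + 39]
19. n2.depth = 8  [8]
20. n2.lab = -4  [B.pre - 21]
21. n2.fin = 14  [B.pre - 3]
22. n14.cnt = "mm"  [terminal]
23. n16.val = 23  [terminal]
24. n17.sig = false  [terminal]
25. n15.mk = 17  [h.val - 6]
26. n15.depth = 15  [h.val - 8]
27. n15.lab = 6  [h.val * -1 + 29]
28. n15.fin = 18  [h.val - 5]
29. n13.mk = 19  [S₁.depth * 2 - 11]
30. n13.depth = -5  [S₁.depth - 20]
31. n13.lab = 14  [S₁.lab + 8]
32. n13.fin = 3  [S₁.lab - 3]
33. n12.mk = 0  [S₁.fin - 3]
34. n12.depth = 23  [S₁.lab * 2 - 5]
35. n12.lab = 25  [S₁.mk + 6]
36. n12.fin = 23  [S₁.fin + 20]
37. n0.mk = 2  [S₂.mk + S₁.depth - 6]
38. n0.depth = 25  [S₂.depth + 2]
39. n0.lab = 22  [S₂.lab + S₂.fin - 26]
40. n0.fin = 0  [S₁.depth * 3 - 24]

25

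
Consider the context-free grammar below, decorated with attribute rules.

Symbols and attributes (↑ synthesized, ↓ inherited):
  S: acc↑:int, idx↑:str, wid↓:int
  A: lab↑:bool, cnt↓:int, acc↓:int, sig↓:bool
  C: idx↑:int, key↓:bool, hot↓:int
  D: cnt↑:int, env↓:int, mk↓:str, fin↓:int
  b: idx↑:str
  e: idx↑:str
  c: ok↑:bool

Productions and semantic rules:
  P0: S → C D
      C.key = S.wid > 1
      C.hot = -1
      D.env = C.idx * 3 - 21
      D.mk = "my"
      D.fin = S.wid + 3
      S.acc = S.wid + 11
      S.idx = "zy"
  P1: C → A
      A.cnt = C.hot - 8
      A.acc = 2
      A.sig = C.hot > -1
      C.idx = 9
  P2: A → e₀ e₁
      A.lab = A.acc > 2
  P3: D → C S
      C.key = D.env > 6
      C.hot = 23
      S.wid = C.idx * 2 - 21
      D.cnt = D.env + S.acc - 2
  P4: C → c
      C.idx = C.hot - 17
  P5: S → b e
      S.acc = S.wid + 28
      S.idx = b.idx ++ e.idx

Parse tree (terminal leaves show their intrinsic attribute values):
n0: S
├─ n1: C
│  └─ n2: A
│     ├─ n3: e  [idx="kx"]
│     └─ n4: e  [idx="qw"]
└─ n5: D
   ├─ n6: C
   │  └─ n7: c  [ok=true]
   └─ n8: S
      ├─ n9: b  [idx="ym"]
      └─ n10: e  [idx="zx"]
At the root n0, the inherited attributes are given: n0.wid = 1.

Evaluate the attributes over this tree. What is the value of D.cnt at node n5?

23

1. n0.wid = 1  [given at root]
2. n1.key = false  [S.wid > 1]
3. n1.hot = -1  [-1]
4. n2.cnt = -9  [C.hot - 8]
5. n2.acc = 2  [2]
6. n2.sig = false  [C.hot > -1]
7. n3.idx = "kx"  [terminal]
8. n4.idx = "qw"  [terminal]
9. n2.lab = false  [A.acc > 2]
10. n1.idx = 9  [9]
11. n5.env = 6  [C.idx * 3 - 21]
12. n5.mk = "my"  ["my"]
13. n5.fin = 4  [S.wid + 3]
14. n6.key = false  [D.env > 6]
15. n6.hot = 23  [23]
16. n7.ok = true  [terminal]
17. n6.idx = 6  [C.hot - 17]
18. n8.wid = -9  [C.idx * 2 - 21]
19. n9.idx = "ym"  [terminal]
20. n10.idx = "zx"  [terminal]
21. n8.acc = 19  [S.wid + 28]
22. n8.idx = "ymzx"  [b.idx ++ e.idx]
23. n5.cnt = 23  [D.env + S.acc - 2]
24. n0.acc = 12  [S.wid + 11]
25. n0.idx = "zy"  ["zy"]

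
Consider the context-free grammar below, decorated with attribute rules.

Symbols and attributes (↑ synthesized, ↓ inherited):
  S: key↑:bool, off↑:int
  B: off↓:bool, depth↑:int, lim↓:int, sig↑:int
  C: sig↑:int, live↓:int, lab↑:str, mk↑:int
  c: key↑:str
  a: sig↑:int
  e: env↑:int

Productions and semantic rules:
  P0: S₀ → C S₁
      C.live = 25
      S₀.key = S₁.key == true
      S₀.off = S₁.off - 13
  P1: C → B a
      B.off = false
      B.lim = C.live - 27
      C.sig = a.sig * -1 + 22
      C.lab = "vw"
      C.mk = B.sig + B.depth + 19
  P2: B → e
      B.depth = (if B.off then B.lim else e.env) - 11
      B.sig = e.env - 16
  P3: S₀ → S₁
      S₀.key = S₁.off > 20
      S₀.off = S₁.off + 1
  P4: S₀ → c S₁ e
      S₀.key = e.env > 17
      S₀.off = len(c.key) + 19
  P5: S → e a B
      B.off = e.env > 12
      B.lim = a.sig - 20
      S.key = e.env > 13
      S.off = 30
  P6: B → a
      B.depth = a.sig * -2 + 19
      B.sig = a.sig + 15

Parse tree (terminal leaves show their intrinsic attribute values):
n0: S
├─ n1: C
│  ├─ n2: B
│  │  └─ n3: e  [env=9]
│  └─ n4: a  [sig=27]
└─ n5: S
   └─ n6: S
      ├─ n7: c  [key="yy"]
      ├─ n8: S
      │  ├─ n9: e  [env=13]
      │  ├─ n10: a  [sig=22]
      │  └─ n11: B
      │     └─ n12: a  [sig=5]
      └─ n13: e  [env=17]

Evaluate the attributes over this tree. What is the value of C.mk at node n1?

1. n1.live = 25  [25]
2. n2.off = false  [false]
3. n2.lim = -2  [C.live - 27]
4. n3.env = 9  [terminal]
5. n2.depth = -2  [(if B.off then B.lim else e.env) - 11]
6. n2.sig = -7  [e.env - 16]
7. n4.sig = 27  [terminal]
8. n1.sig = -5  [a.sig * -1 + 22]
9. n1.lab = "vw"  ["vw"]
10. n1.mk = 10  [B.sig + B.depth + 19]
11. n7.key = "yy"  [terminal]
12. n9.env = 13  [terminal]
13. n10.sig = 22  [terminal]
14. n11.off = true  [e.env > 12]
15. n11.lim = 2  [a.sig - 20]
16. n12.sig = 5  [terminal]
17. n11.depth = 9  [a.sig * -2 + 19]
18. n11.sig = 20  [a.sig + 15]
19. n8.key = false  [e.env > 13]
20. n8.off = 30  [30]
21. n13.env = 17  [terminal]
22. n6.key = false  [e.env > 17]
23. n6.off = 21  [len(c.key) + 19]
24. n5.key = true  [S₁.off > 20]
25. n5.off = 22  [S₁.off + 1]
26. n0.key = true  [S₁.key == true]
27. n0.off = 9  [S₁.off - 13]

10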